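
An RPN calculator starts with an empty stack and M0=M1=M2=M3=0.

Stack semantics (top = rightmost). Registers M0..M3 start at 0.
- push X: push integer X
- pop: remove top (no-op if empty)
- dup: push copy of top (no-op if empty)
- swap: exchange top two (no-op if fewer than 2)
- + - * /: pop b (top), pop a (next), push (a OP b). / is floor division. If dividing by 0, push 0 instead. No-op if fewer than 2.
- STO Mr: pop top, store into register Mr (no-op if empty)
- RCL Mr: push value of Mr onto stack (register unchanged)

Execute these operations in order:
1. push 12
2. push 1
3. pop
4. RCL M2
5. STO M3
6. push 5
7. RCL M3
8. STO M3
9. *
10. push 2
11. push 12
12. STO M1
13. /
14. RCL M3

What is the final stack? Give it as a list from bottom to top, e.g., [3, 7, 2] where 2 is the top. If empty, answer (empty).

Answer: [30, 0]

Derivation:
After op 1 (push 12): stack=[12] mem=[0,0,0,0]
After op 2 (push 1): stack=[12,1] mem=[0,0,0,0]
After op 3 (pop): stack=[12] mem=[0,0,0,0]
After op 4 (RCL M2): stack=[12,0] mem=[0,0,0,0]
After op 5 (STO M3): stack=[12] mem=[0,0,0,0]
After op 6 (push 5): stack=[12,5] mem=[0,0,0,0]
After op 7 (RCL M3): stack=[12,5,0] mem=[0,0,0,0]
After op 8 (STO M3): stack=[12,5] mem=[0,0,0,0]
After op 9 (*): stack=[60] mem=[0,0,0,0]
After op 10 (push 2): stack=[60,2] mem=[0,0,0,0]
After op 11 (push 12): stack=[60,2,12] mem=[0,0,0,0]
After op 12 (STO M1): stack=[60,2] mem=[0,12,0,0]
After op 13 (/): stack=[30] mem=[0,12,0,0]
After op 14 (RCL M3): stack=[30,0] mem=[0,12,0,0]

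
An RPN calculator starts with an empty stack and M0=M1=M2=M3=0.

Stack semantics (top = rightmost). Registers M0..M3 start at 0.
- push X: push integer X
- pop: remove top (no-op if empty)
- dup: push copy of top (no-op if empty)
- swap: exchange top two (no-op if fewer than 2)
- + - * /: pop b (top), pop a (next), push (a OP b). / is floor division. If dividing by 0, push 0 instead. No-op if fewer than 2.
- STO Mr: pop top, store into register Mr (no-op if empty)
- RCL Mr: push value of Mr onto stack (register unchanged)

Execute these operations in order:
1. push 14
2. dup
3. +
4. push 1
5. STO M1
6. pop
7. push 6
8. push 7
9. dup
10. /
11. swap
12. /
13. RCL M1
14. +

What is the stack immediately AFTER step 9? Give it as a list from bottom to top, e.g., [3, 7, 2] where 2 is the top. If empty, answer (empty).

After op 1 (push 14): stack=[14] mem=[0,0,0,0]
After op 2 (dup): stack=[14,14] mem=[0,0,0,0]
After op 3 (+): stack=[28] mem=[0,0,0,0]
After op 4 (push 1): stack=[28,1] mem=[0,0,0,0]
After op 5 (STO M1): stack=[28] mem=[0,1,0,0]
After op 6 (pop): stack=[empty] mem=[0,1,0,0]
After op 7 (push 6): stack=[6] mem=[0,1,0,0]
After op 8 (push 7): stack=[6,7] mem=[0,1,0,0]
After op 9 (dup): stack=[6,7,7] mem=[0,1,0,0]

[6, 7, 7]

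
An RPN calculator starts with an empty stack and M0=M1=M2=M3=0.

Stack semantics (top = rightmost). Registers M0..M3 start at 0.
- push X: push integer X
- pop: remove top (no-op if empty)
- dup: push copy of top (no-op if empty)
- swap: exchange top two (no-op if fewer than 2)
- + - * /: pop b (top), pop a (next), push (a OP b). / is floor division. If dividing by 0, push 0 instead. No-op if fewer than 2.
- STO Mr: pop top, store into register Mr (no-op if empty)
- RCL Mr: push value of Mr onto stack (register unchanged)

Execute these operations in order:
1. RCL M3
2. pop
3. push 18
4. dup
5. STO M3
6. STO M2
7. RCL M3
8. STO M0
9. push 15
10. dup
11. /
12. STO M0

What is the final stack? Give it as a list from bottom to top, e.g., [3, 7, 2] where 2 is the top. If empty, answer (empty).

Answer: (empty)

Derivation:
After op 1 (RCL M3): stack=[0] mem=[0,0,0,0]
After op 2 (pop): stack=[empty] mem=[0,0,0,0]
After op 3 (push 18): stack=[18] mem=[0,0,0,0]
After op 4 (dup): stack=[18,18] mem=[0,0,0,0]
After op 5 (STO M3): stack=[18] mem=[0,0,0,18]
After op 6 (STO M2): stack=[empty] mem=[0,0,18,18]
After op 7 (RCL M3): stack=[18] mem=[0,0,18,18]
After op 8 (STO M0): stack=[empty] mem=[18,0,18,18]
After op 9 (push 15): stack=[15] mem=[18,0,18,18]
After op 10 (dup): stack=[15,15] mem=[18,0,18,18]
After op 11 (/): stack=[1] mem=[18,0,18,18]
After op 12 (STO M0): stack=[empty] mem=[1,0,18,18]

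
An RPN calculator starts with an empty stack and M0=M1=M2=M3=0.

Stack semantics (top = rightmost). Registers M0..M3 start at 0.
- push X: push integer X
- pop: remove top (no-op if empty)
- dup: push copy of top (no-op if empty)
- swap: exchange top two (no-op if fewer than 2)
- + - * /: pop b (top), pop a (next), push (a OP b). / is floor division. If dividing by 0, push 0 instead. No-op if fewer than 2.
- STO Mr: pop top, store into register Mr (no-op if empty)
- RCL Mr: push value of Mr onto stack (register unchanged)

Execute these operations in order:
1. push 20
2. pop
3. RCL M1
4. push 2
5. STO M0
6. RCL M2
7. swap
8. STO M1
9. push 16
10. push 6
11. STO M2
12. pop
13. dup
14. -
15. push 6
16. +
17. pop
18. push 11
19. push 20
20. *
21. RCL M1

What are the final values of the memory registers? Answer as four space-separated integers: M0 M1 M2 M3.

After op 1 (push 20): stack=[20] mem=[0,0,0,0]
After op 2 (pop): stack=[empty] mem=[0,0,0,0]
After op 3 (RCL M1): stack=[0] mem=[0,0,0,0]
After op 4 (push 2): stack=[0,2] mem=[0,0,0,0]
After op 5 (STO M0): stack=[0] mem=[2,0,0,0]
After op 6 (RCL M2): stack=[0,0] mem=[2,0,0,0]
After op 7 (swap): stack=[0,0] mem=[2,0,0,0]
After op 8 (STO M1): stack=[0] mem=[2,0,0,0]
After op 9 (push 16): stack=[0,16] mem=[2,0,0,0]
After op 10 (push 6): stack=[0,16,6] mem=[2,0,0,0]
After op 11 (STO M2): stack=[0,16] mem=[2,0,6,0]
After op 12 (pop): stack=[0] mem=[2,0,6,0]
After op 13 (dup): stack=[0,0] mem=[2,0,6,0]
After op 14 (-): stack=[0] mem=[2,0,6,0]
After op 15 (push 6): stack=[0,6] mem=[2,0,6,0]
After op 16 (+): stack=[6] mem=[2,0,6,0]
After op 17 (pop): stack=[empty] mem=[2,0,6,0]
After op 18 (push 11): stack=[11] mem=[2,0,6,0]
After op 19 (push 20): stack=[11,20] mem=[2,0,6,0]
After op 20 (*): stack=[220] mem=[2,0,6,0]
After op 21 (RCL M1): stack=[220,0] mem=[2,0,6,0]

Answer: 2 0 6 0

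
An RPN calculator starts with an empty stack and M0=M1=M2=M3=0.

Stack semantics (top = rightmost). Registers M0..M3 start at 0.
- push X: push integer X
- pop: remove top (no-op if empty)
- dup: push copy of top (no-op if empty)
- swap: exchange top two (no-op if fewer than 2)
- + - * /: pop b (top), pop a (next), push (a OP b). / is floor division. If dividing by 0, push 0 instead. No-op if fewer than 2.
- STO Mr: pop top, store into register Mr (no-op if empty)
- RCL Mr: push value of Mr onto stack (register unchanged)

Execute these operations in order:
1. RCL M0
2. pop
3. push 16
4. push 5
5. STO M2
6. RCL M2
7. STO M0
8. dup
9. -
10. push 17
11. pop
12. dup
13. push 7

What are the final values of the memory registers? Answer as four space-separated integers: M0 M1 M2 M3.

After op 1 (RCL M0): stack=[0] mem=[0,0,0,0]
After op 2 (pop): stack=[empty] mem=[0,0,0,0]
After op 3 (push 16): stack=[16] mem=[0,0,0,0]
After op 4 (push 5): stack=[16,5] mem=[0,0,0,0]
After op 5 (STO M2): stack=[16] mem=[0,0,5,0]
After op 6 (RCL M2): stack=[16,5] mem=[0,0,5,0]
After op 7 (STO M0): stack=[16] mem=[5,0,5,0]
After op 8 (dup): stack=[16,16] mem=[5,0,5,0]
After op 9 (-): stack=[0] mem=[5,0,5,0]
After op 10 (push 17): stack=[0,17] mem=[5,0,5,0]
After op 11 (pop): stack=[0] mem=[5,0,5,0]
After op 12 (dup): stack=[0,0] mem=[5,0,5,0]
After op 13 (push 7): stack=[0,0,7] mem=[5,0,5,0]

Answer: 5 0 5 0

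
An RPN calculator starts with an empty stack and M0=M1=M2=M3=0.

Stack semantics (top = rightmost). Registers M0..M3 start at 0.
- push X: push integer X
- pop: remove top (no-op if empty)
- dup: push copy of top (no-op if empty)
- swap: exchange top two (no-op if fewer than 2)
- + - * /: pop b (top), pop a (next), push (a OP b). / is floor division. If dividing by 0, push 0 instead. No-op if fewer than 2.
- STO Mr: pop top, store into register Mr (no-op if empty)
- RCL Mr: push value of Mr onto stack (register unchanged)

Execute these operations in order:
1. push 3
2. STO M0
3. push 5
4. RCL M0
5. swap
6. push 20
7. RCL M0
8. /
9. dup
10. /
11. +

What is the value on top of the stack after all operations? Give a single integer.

After op 1 (push 3): stack=[3] mem=[0,0,0,0]
After op 2 (STO M0): stack=[empty] mem=[3,0,0,0]
After op 3 (push 5): stack=[5] mem=[3,0,0,0]
After op 4 (RCL M0): stack=[5,3] mem=[3,0,0,0]
After op 5 (swap): stack=[3,5] mem=[3,0,0,0]
After op 6 (push 20): stack=[3,5,20] mem=[3,0,0,0]
After op 7 (RCL M0): stack=[3,5,20,3] mem=[3,0,0,0]
After op 8 (/): stack=[3,5,6] mem=[3,0,0,0]
After op 9 (dup): stack=[3,5,6,6] mem=[3,0,0,0]
After op 10 (/): stack=[3,5,1] mem=[3,0,0,0]
After op 11 (+): stack=[3,6] mem=[3,0,0,0]

Answer: 6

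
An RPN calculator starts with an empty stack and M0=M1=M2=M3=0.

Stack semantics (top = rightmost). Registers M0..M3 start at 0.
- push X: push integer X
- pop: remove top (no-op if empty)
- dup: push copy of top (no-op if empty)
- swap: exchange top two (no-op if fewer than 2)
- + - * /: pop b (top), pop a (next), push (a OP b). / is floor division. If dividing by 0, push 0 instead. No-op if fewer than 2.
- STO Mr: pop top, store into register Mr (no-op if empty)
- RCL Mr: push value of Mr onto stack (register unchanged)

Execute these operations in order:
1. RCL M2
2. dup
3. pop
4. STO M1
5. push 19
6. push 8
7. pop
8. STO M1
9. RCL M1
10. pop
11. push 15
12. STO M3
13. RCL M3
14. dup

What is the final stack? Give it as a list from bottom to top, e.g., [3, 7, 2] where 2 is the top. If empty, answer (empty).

After op 1 (RCL M2): stack=[0] mem=[0,0,0,0]
After op 2 (dup): stack=[0,0] mem=[0,0,0,0]
After op 3 (pop): stack=[0] mem=[0,0,0,0]
After op 4 (STO M1): stack=[empty] mem=[0,0,0,0]
After op 5 (push 19): stack=[19] mem=[0,0,0,0]
After op 6 (push 8): stack=[19,8] mem=[0,0,0,0]
After op 7 (pop): stack=[19] mem=[0,0,0,0]
After op 8 (STO M1): stack=[empty] mem=[0,19,0,0]
After op 9 (RCL M1): stack=[19] mem=[0,19,0,0]
After op 10 (pop): stack=[empty] mem=[0,19,0,0]
After op 11 (push 15): stack=[15] mem=[0,19,0,0]
After op 12 (STO M3): stack=[empty] mem=[0,19,0,15]
After op 13 (RCL M3): stack=[15] mem=[0,19,0,15]
After op 14 (dup): stack=[15,15] mem=[0,19,0,15]

Answer: [15, 15]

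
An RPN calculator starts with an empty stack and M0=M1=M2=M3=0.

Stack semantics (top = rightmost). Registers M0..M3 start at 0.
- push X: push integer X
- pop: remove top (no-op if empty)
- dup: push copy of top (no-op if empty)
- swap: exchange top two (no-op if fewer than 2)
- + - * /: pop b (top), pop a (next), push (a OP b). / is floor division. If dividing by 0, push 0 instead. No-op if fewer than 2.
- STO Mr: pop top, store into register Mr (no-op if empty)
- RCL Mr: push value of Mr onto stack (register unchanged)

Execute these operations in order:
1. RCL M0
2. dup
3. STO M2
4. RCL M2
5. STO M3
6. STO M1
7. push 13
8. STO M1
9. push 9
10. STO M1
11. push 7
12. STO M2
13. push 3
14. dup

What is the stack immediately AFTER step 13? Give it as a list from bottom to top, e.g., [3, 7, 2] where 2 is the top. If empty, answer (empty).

After op 1 (RCL M0): stack=[0] mem=[0,0,0,0]
After op 2 (dup): stack=[0,0] mem=[0,0,0,0]
After op 3 (STO M2): stack=[0] mem=[0,0,0,0]
After op 4 (RCL M2): stack=[0,0] mem=[0,0,0,0]
After op 5 (STO M3): stack=[0] mem=[0,0,0,0]
After op 6 (STO M1): stack=[empty] mem=[0,0,0,0]
After op 7 (push 13): stack=[13] mem=[0,0,0,0]
After op 8 (STO M1): stack=[empty] mem=[0,13,0,0]
After op 9 (push 9): stack=[9] mem=[0,13,0,0]
After op 10 (STO M1): stack=[empty] mem=[0,9,0,0]
After op 11 (push 7): stack=[7] mem=[0,9,0,0]
After op 12 (STO M2): stack=[empty] mem=[0,9,7,0]
After op 13 (push 3): stack=[3] mem=[0,9,7,0]

[3]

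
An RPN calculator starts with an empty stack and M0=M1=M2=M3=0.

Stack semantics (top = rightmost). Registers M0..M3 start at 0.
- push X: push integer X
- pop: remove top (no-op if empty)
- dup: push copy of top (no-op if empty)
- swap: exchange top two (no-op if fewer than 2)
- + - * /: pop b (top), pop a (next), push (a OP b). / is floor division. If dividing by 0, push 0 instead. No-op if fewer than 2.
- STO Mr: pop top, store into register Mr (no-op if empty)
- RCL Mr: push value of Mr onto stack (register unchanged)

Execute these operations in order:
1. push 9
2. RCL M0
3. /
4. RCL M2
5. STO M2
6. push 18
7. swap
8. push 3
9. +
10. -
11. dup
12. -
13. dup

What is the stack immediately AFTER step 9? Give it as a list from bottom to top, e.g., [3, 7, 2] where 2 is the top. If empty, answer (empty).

After op 1 (push 9): stack=[9] mem=[0,0,0,0]
After op 2 (RCL M0): stack=[9,0] mem=[0,0,0,0]
After op 3 (/): stack=[0] mem=[0,0,0,0]
After op 4 (RCL M2): stack=[0,0] mem=[0,0,0,0]
After op 5 (STO M2): stack=[0] mem=[0,0,0,0]
After op 6 (push 18): stack=[0,18] mem=[0,0,0,0]
After op 7 (swap): stack=[18,0] mem=[0,0,0,0]
After op 8 (push 3): stack=[18,0,3] mem=[0,0,0,0]
After op 9 (+): stack=[18,3] mem=[0,0,0,0]

[18, 3]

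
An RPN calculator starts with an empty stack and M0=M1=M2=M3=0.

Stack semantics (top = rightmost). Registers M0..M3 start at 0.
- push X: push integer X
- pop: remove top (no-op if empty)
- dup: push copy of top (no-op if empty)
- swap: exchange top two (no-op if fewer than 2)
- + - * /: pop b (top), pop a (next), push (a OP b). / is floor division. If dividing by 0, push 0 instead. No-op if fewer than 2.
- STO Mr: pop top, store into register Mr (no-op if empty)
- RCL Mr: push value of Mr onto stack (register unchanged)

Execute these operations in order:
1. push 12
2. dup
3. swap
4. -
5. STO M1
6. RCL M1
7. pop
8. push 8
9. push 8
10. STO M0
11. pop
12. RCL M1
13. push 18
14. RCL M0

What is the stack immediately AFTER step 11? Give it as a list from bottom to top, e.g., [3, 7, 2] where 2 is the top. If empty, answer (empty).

After op 1 (push 12): stack=[12] mem=[0,0,0,0]
After op 2 (dup): stack=[12,12] mem=[0,0,0,0]
After op 3 (swap): stack=[12,12] mem=[0,0,0,0]
After op 4 (-): stack=[0] mem=[0,0,0,0]
After op 5 (STO M1): stack=[empty] mem=[0,0,0,0]
After op 6 (RCL M1): stack=[0] mem=[0,0,0,0]
After op 7 (pop): stack=[empty] mem=[0,0,0,0]
After op 8 (push 8): stack=[8] mem=[0,0,0,0]
After op 9 (push 8): stack=[8,8] mem=[0,0,0,0]
After op 10 (STO M0): stack=[8] mem=[8,0,0,0]
After op 11 (pop): stack=[empty] mem=[8,0,0,0]

(empty)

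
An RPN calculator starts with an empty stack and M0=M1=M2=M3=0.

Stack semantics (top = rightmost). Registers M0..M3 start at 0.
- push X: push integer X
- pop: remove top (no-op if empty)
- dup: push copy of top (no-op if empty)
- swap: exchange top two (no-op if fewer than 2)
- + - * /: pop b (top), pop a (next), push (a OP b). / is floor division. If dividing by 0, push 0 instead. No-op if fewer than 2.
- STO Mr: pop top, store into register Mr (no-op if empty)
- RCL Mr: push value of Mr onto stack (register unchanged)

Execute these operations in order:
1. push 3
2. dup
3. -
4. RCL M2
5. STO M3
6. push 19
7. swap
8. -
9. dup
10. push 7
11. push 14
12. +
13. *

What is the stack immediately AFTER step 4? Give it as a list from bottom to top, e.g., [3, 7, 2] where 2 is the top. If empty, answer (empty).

After op 1 (push 3): stack=[3] mem=[0,0,0,0]
After op 2 (dup): stack=[3,3] mem=[0,0,0,0]
After op 3 (-): stack=[0] mem=[0,0,0,0]
After op 4 (RCL M2): stack=[0,0] mem=[0,0,0,0]

[0, 0]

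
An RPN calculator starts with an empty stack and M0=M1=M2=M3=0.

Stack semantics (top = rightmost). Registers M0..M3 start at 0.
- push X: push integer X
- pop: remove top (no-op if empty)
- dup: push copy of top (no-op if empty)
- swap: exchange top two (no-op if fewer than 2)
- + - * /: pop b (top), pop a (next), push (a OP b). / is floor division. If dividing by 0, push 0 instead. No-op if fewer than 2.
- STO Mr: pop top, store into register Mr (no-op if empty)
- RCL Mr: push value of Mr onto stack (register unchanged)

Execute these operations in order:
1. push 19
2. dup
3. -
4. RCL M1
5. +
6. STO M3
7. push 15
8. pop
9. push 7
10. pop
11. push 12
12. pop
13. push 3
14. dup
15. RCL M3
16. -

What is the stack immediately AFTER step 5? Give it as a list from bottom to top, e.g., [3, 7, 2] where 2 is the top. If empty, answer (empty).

After op 1 (push 19): stack=[19] mem=[0,0,0,0]
After op 2 (dup): stack=[19,19] mem=[0,0,0,0]
After op 3 (-): stack=[0] mem=[0,0,0,0]
After op 4 (RCL M1): stack=[0,0] mem=[0,0,0,0]
After op 5 (+): stack=[0] mem=[0,0,0,0]

[0]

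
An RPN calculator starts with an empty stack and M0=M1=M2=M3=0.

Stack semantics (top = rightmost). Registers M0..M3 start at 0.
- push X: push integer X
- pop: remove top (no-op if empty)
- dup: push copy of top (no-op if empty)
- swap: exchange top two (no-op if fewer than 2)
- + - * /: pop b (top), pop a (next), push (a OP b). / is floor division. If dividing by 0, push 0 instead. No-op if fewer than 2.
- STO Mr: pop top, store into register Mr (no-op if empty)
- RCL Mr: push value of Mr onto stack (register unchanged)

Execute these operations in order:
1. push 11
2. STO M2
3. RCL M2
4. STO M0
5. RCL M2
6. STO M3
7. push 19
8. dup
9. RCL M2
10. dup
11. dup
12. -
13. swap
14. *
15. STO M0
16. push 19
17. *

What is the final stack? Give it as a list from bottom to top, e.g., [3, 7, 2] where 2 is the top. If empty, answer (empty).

After op 1 (push 11): stack=[11] mem=[0,0,0,0]
After op 2 (STO M2): stack=[empty] mem=[0,0,11,0]
After op 3 (RCL M2): stack=[11] mem=[0,0,11,0]
After op 4 (STO M0): stack=[empty] mem=[11,0,11,0]
After op 5 (RCL M2): stack=[11] mem=[11,0,11,0]
After op 6 (STO M3): stack=[empty] mem=[11,0,11,11]
After op 7 (push 19): stack=[19] mem=[11,0,11,11]
After op 8 (dup): stack=[19,19] mem=[11,0,11,11]
After op 9 (RCL M2): stack=[19,19,11] mem=[11,0,11,11]
After op 10 (dup): stack=[19,19,11,11] mem=[11,0,11,11]
After op 11 (dup): stack=[19,19,11,11,11] mem=[11,0,11,11]
After op 12 (-): stack=[19,19,11,0] mem=[11,0,11,11]
After op 13 (swap): stack=[19,19,0,11] mem=[11,0,11,11]
After op 14 (*): stack=[19,19,0] mem=[11,0,11,11]
After op 15 (STO M0): stack=[19,19] mem=[0,0,11,11]
After op 16 (push 19): stack=[19,19,19] mem=[0,0,11,11]
After op 17 (*): stack=[19,361] mem=[0,0,11,11]

Answer: [19, 361]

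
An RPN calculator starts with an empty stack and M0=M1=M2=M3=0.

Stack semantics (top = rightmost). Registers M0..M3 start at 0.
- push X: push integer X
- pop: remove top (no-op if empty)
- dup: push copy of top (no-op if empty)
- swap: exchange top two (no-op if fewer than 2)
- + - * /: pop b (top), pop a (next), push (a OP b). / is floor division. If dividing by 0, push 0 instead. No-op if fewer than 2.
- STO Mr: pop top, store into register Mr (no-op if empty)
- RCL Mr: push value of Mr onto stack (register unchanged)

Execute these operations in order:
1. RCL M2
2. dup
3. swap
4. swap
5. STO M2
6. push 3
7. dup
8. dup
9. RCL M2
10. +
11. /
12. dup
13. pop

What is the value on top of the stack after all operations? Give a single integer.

Answer: 1

Derivation:
After op 1 (RCL M2): stack=[0] mem=[0,0,0,0]
After op 2 (dup): stack=[0,0] mem=[0,0,0,0]
After op 3 (swap): stack=[0,0] mem=[0,0,0,0]
After op 4 (swap): stack=[0,0] mem=[0,0,0,0]
After op 5 (STO M2): stack=[0] mem=[0,0,0,0]
After op 6 (push 3): stack=[0,3] mem=[0,0,0,0]
After op 7 (dup): stack=[0,3,3] mem=[0,0,0,0]
After op 8 (dup): stack=[0,3,3,3] mem=[0,0,0,0]
After op 9 (RCL M2): stack=[0,3,3,3,0] mem=[0,0,0,0]
After op 10 (+): stack=[0,3,3,3] mem=[0,0,0,0]
After op 11 (/): stack=[0,3,1] mem=[0,0,0,0]
After op 12 (dup): stack=[0,3,1,1] mem=[0,0,0,0]
After op 13 (pop): stack=[0,3,1] mem=[0,0,0,0]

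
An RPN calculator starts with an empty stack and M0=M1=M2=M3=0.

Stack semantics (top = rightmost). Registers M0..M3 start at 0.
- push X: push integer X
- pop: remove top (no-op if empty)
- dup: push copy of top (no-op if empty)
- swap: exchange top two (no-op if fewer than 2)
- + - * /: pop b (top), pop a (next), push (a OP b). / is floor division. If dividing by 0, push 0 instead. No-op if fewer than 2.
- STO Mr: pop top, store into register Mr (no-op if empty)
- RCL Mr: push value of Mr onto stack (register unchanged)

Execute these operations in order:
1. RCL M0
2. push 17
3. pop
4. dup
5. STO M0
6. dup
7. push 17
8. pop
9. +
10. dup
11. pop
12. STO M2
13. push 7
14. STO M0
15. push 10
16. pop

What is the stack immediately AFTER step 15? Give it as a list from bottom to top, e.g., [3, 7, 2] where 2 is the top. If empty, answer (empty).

After op 1 (RCL M0): stack=[0] mem=[0,0,0,0]
After op 2 (push 17): stack=[0,17] mem=[0,0,0,0]
After op 3 (pop): stack=[0] mem=[0,0,0,0]
After op 4 (dup): stack=[0,0] mem=[0,0,0,0]
After op 5 (STO M0): stack=[0] mem=[0,0,0,0]
After op 6 (dup): stack=[0,0] mem=[0,0,0,0]
After op 7 (push 17): stack=[0,0,17] mem=[0,0,0,0]
After op 8 (pop): stack=[0,0] mem=[0,0,0,0]
After op 9 (+): stack=[0] mem=[0,0,0,0]
After op 10 (dup): stack=[0,0] mem=[0,0,0,0]
After op 11 (pop): stack=[0] mem=[0,0,0,0]
After op 12 (STO M2): stack=[empty] mem=[0,0,0,0]
After op 13 (push 7): stack=[7] mem=[0,0,0,0]
After op 14 (STO M0): stack=[empty] mem=[7,0,0,0]
After op 15 (push 10): stack=[10] mem=[7,0,0,0]

[10]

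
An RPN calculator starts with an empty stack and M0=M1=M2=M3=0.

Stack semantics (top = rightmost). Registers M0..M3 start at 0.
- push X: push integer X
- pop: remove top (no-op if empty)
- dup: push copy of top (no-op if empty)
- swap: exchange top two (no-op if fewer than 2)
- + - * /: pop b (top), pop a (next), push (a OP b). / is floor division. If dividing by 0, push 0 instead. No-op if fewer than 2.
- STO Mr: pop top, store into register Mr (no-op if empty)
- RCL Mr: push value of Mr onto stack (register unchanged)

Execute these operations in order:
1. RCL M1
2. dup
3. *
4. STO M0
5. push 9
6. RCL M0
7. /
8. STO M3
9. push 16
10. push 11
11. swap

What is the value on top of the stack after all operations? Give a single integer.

Answer: 16

Derivation:
After op 1 (RCL M1): stack=[0] mem=[0,0,0,0]
After op 2 (dup): stack=[0,0] mem=[0,0,0,0]
After op 3 (*): stack=[0] mem=[0,0,0,0]
After op 4 (STO M0): stack=[empty] mem=[0,0,0,0]
After op 5 (push 9): stack=[9] mem=[0,0,0,0]
After op 6 (RCL M0): stack=[9,0] mem=[0,0,0,0]
After op 7 (/): stack=[0] mem=[0,0,0,0]
After op 8 (STO M3): stack=[empty] mem=[0,0,0,0]
After op 9 (push 16): stack=[16] mem=[0,0,0,0]
After op 10 (push 11): stack=[16,11] mem=[0,0,0,0]
After op 11 (swap): stack=[11,16] mem=[0,0,0,0]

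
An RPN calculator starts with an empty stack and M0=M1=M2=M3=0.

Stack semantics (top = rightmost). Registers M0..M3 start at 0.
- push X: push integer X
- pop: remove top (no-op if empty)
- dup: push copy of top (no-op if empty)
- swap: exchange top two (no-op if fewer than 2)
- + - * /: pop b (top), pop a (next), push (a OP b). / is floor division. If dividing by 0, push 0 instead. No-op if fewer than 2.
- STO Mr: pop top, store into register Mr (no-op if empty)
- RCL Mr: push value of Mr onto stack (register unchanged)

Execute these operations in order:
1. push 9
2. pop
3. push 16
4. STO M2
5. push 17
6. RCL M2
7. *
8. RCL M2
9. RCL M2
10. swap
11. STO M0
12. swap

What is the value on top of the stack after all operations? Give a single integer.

Answer: 272

Derivation:
After op 1 (push 9): stack=[9] mem=[0,0,0,0]
After op 2 (pop): stack=[empty] mem=[0,0,0,0]
After op 3 (push 16): stack=[16] mem=[0,0,0,0]
After op 4 (STO M2): stack=[empty] mem=[0,0,16,0]
After op 5 (push 17): stack=[17] mem=[0,0,16,0]
After op 6 (RCL M2): stack=[17,16] mem=[0,0,16,0]
After op 7 (*): stack=[272] mem=[0,0,16,0]
After op 8 (RCL M2): stack=[272,16] mem=[0,0,16,0]
After op 9 (RCL M2): stack=[272,16,16] mem=[0,0,16,0]
After op 10 (swap): stack=[272,16,16] mem=[0,0,16,0]
After op 11 (STO M0): stack=[272,16] mem=[16,0,16,0]
After op 12 (swap): stack=[16,272] mem=[16,0,16,0]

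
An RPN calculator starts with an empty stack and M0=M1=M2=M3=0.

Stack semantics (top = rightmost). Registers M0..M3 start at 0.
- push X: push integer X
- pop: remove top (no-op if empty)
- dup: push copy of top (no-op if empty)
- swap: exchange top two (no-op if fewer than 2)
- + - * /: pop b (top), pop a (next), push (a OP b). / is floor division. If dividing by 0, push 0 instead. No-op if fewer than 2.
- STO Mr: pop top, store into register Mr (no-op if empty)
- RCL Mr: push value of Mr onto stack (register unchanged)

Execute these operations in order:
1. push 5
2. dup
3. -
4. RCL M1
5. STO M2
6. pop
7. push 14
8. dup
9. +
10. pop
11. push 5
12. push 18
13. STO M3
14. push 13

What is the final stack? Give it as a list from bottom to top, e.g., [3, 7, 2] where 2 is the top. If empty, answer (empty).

Answer: [5, 13]

Derivation:
After op 1 (push 5): stack=[5] mem=[0,0,0,0]
After op 2 (dup): stack=[5,5] mem=[0,0,0,0]
After op 3 (-): stack=[0] mem=[0,0,0,0]
After op 4 (RCL M1): stack=[0,0] mem=[0,0,0,0]
After op 5 (STO M2): stack=[0] mem=[0,0,0,0]
After op 6 (pop): stack=[empty] mem=[0,0,0,0]
After op 7 (push 14): stack=[14] mem=[0,0,0,0]
After op 8 (dup): stack=[14,14] mem=[0,0,0,0]
After op 9 (+): stack=[28] mem=[0,0,0,0]
After op 10 (pop): stack=[empty] mem=[0,0,0,0]
After op 11 (push 5): stack=[5] mem=[0,0,0,0]
After op 12 (push 18): stack=[5,18] mem=[0,0,0,0]
After op 13 (STO M3): stack=[5] mem=[0,0,0,18]
After op 14 (push 13): stack=[5,13] mem=[0,0,0,18]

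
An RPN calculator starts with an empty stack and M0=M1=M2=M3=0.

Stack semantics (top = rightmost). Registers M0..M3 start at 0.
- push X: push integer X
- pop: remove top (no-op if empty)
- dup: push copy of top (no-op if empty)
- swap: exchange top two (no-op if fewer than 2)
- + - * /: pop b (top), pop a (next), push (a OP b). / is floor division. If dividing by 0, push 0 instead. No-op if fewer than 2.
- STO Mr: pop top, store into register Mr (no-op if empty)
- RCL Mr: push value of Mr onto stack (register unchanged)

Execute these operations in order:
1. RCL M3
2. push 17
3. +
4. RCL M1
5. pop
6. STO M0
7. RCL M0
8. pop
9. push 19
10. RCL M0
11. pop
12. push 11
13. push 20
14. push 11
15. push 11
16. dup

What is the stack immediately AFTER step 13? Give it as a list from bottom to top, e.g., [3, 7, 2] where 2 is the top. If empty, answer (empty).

After op 1 (RCL M3): stack=[0] mem=[0,0,0,0]
After op 2 (push 17): stack=[0,17] mem=[0,0,0,0]
After op 3 (+): stack=[17] mem=[0,0,0,0]
After op 4 (RCL M1): stack=[17,0] mem=[0,0,0,0]
After op 5 (pop): stack=[17] mem=[0,0,0,0]
After op 6 (STO M0): stack=[empty] mem=[17,0,0,0]
After op 7 (RCL M0): stack=[17] mem=[17,0,0,0]
After op 8 (pop): stack=[empty] mem=[17,0,0,0]
After op 9 (push 19): stack=[19] mem=[17,0,0,0]
After op 10 (RCL M0): stack=[19,17] mem=[17,0,0,0]
After op 11 (pop): stack=[19] mem=[17,0,0,0]
After op 12 (push 11): stack=[19,11] mem=[17,0,0,0]
After op 13 (push 20): stack=[19,11,20] mem=[17,0,0,0]

[19, 11, 20]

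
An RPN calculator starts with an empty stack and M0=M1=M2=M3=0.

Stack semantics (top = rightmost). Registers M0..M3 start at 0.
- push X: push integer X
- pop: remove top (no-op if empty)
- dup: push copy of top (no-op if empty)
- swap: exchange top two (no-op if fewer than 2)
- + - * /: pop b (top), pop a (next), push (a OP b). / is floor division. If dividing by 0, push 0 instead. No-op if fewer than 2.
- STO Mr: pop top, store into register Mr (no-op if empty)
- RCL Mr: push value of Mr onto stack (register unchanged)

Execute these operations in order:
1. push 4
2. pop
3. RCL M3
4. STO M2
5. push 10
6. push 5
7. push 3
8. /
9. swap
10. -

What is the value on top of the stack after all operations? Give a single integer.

Answer: -9

Derivation:
After op 1 (push 4): stack=[4] mem=[0,0,0,0]
After op 2 (pop): stack=[empty] mem=[0,0,0,0]
After op 3 (RCL M3): stack=[0] mem=[0,0,0,0]
After op 4 (STO M2): stack=[empty] mem=[0,0,0,0]
After op 5 (push 10): stack=[10] mem=[0,0,0,0]
After op 6 (push 5): stack=[10,5] mem=[0,0,0,0]
After op 7 (push 3): stack=[10,5,3] mem=[0,0,0,0]
After op 8 (/): stack=[10,1] mem=[0,0,0,0]
After op 9 (swap): stack=[1,10] mem=[0,0,0,0]
After op 10 (-): stack=[-9] mem=[0,0,0,0]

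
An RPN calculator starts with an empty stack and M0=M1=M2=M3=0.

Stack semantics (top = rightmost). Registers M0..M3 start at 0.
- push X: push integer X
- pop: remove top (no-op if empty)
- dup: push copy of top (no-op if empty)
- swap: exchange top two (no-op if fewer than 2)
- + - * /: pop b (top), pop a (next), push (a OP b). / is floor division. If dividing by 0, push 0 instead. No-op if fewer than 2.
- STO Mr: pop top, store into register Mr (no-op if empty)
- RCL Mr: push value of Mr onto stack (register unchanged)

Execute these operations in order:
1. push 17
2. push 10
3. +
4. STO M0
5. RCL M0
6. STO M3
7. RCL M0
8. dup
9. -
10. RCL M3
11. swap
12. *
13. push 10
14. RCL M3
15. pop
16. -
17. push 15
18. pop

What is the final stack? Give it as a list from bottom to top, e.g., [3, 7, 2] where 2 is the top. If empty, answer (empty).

Answer: [-10]

Derivation:
After op 1 (push 17): stack=[17] mem=[0,0,0,0]
After op 2 (push 10): stack=[17,10] mem=[0,0,0,0]
After op 3 (+): stack=[27] mem=[0,0,0,0]
After op 4 (STO M0): stack=[empty] mem=[27,0,0,0]
After op 5 (RCL M0): stack=[27] mem=[27,0,0,0]
After op 6 (STO M3): stack=[empty] mem=[27,0,0,27]
After op 7 (RCL M0): stack=[27] mem=[27,0,0,27]
After op 8 (dup): stack=[27,27] mem=[27,0,0,27]
After op 9 (-): stack=[0] mem=[27,0,0,27]
After op 10 (RCL M3): stack=[0,27] mem=[27,0,0,27]
After op 11 (swap): stack=[27,0] mem=[27,0,0,27]
After op 12 (*): stack=[0] mem=[27,0,0,27]
After op 13 (push 10): stack=[0,10] mem=[27,0,0,27]
After op 14 (RCL M3): stack=[0,10,27] mem=[27,0,0,27]
After op 15 (pop): stack=[0,10] mem=[27,0,0,27]
After op 16 (-): stack=[-10] mem=[27,0,0,27]
After op 17 (push 15): stack=[-10,15] mem=[27,0,0,27]
After op 18 (pop): stack=[-10] mem=[27,0,0,27]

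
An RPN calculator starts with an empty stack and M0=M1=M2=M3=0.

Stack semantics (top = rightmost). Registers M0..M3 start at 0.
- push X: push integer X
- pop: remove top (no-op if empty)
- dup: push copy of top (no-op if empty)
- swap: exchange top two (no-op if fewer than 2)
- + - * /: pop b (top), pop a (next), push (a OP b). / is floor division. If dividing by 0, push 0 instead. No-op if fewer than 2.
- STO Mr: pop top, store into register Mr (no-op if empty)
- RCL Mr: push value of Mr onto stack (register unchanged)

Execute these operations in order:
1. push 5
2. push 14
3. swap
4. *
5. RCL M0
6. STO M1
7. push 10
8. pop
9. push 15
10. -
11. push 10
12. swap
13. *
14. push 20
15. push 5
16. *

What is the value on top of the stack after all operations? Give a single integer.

Answer: 100

Derivation:
After op 1 (push 5): stack=[5] mem=[0,0,0,0]
After op 2 (push 14): stack=[5,14] mem=[0,0,0,0]
After op 3 (swap): stack=[14,5] mem=[0,0,0,0]
After op 4 (*): stack=[70] mem=[0,0,0,0]
After op 5 (RCL M0): stack=[70,0] mem=[0,0,0,0]
After op 6 (STO M1): stack=[70] mem=[0,0,0,0]
After op 7 (push 10): stack=[70,10] mem=[0,0,0,0]
After op 8 (pop): stack=[70] mem=[0,0,0,0]
After op 9 (push 15): stack=[70,15] mem=[0,0,0,0]
After op 10 (-): stack=[55] mem=[0,0,0,0]
After op 11 (push 10): stack=[55,10] mem=[0,0,0,0]
After op 12 (swap): stack=[10,55] mem=[0,0,0,0]
After op 13 (*): stack=[550] mem=[0,0,0,0]
After op 14 (push 20): stack=[550,20] mem=[0,0,0,0]
After op 15 (push 5): stack=[550,20,5] mem=[0,0,0,0]
After op 16 (*): stack=[550,100] mem=[0,0,0,0]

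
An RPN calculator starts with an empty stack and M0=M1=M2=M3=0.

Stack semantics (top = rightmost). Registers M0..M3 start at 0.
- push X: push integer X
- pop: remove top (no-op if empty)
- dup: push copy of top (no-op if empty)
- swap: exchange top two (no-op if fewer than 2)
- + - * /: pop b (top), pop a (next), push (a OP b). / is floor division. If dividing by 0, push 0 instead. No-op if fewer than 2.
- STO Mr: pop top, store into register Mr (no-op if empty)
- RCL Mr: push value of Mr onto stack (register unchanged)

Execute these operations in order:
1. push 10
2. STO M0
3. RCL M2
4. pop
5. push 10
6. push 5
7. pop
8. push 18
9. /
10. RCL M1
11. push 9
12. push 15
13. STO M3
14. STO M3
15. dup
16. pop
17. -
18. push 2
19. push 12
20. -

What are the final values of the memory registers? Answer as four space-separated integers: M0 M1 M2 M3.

After op 1 (push 10): stack=[10] mem=[0,0,0,0]
After op 2 (STO M0): stack=[empty] mem=[10,0,0,0]
After op 3 (RCL M2): stack=[0] mem=[10,0,0,0]
After op 4 (pop): stack=[empty] mem=[10,0,0,0]
After op 5 (push 10): stack=[10] mem=[10,0,0,0]
After op 6 (push 5): stack=[10,5] mem=[10,0,0,0]
After op 7 (pop): stack=[10] mem=[10,0,0,0]
After op 8 (push 18): stack=[10,18] mem=[10,0,0,0]
After op 9 (/): stack=[0] mem=[10,0,0,0]
After op 10 (RCL M1): stack=[0,0] mem=[10,0,0,0]
After op 11 (push 9): stack=[0,0,9] mem=[10,0,0,0]
After op 12 (push 15): stack=[0,0,9,15] mem=[10,0,0,0]
After op 13 (STO M3): stack=[0,0,9] mem=[10,0,0,15]
After op 14 (STO M3): stack=[0,0] mem=[10,0,0,9]
After op 15 (dup): stack=[0,0,0] mem=[10,0,0,9]
After op 16 (pop): stack=[0,0] mem=[10,0,0,9]
After op 17 (-): stack=[0] mem=[10,0,0,9]
After op 18 (push 2): stack=[0,2] mem=[10,0,0,9]
After op 19 (push 12): stack=[0,2,12] mem=[10,0,0,9]
After op 20 (-): stack=[0,-10] mem=[10,0,0,9]

Answer: 10 0 0 9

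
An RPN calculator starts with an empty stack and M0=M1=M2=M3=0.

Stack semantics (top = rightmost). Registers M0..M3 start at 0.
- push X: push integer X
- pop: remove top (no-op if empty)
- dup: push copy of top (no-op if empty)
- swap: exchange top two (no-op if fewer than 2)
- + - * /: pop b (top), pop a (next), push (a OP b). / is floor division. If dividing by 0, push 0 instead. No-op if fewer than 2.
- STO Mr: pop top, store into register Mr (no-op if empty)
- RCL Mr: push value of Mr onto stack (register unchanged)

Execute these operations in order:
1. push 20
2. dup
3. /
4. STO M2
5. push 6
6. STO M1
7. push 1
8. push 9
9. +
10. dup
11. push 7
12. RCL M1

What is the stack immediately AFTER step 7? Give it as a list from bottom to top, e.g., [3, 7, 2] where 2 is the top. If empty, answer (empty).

After op 1 (push 20): stack=[20] mem=[0,0,0,0]
After op 2 (dup): stack=[20,20] mem=[0,0,0,0]
After op 3 (/): stack=[1] mem=[0,0,0,0]
After op 4 (STO M2): stack=[empty] mem=[0,0,1,0]
After op 5 (push 6): stack=[6] mem=[0,0,1,0]
After op 6 (STO M1): stack=[empty] mem=[0,6,1,0]
After op 7 (push 1): stack=[1] mem=[0,6,1,0]

[1]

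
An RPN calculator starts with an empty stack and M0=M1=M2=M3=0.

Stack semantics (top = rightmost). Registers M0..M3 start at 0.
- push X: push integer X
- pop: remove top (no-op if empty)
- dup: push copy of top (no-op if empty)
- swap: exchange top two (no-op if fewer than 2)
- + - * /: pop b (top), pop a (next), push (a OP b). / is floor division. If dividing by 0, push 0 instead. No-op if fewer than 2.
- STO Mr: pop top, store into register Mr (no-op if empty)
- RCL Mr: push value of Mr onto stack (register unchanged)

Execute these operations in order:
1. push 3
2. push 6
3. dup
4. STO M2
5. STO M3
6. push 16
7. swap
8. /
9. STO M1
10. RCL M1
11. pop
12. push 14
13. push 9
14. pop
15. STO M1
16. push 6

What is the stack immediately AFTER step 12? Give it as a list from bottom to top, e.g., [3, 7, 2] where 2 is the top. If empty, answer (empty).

After op 1 (push 3): stack=[3] mem=[0,0,0,0]
After op 2 (push 6): stack=[3,6] mem=[0,0,0,0]
After op 3 (dup): stack=[3,6,6] mem=[0,0,0,0]
After op 4 (STO M2): stack=[3,6] mem=[0,0,6,0]
After op 5 (STO M3): stack=[3] mem=[0,0,6,6]
After op 6 (push 16): stack=[3,16] mem=[0,0,6,6]
After op 7 (swap): stack=[16,3] mem=[0,0,6,6]
After op 8 (/): stack=[5] mem=[0,0,6,6]
After op 9 (STO M1): stack=[empty] mem=[0,5,6,6]
After op 10 (RCL M1): stack=[5] mem=[0,5,6,6]
After op 11 (pop): stack=[empty] mem=[0,5,6,6]
After op 12 (push 14): stack=[14] mem=[0,5,6,6]

[14]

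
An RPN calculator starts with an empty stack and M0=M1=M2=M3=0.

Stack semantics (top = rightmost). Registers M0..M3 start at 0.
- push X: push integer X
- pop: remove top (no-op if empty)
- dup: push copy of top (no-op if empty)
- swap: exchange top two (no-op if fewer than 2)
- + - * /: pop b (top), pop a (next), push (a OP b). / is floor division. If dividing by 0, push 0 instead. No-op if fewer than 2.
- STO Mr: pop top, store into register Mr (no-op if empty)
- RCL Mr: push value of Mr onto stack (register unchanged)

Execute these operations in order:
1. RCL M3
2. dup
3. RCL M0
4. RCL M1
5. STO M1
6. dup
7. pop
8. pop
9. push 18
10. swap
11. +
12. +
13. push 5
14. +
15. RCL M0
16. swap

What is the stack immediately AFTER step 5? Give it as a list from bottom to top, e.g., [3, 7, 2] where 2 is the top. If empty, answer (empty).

After op 1 (RCL M3): stack=[0] mem=[0,0,0,0]
After op 2 (dup): stack=[0,0] mem=[0,0,0,0]
After op 3 (RCL M0): stack=[0,0,0] mem=[0,0,0,0]
After op 4 (RCL M1): stack=[0,0,0,0] mem=[0,0,0,0]
After op 5 (STO M1): stack=[0,0,0] mem=[0,0,0,0]

[0, 0, 0]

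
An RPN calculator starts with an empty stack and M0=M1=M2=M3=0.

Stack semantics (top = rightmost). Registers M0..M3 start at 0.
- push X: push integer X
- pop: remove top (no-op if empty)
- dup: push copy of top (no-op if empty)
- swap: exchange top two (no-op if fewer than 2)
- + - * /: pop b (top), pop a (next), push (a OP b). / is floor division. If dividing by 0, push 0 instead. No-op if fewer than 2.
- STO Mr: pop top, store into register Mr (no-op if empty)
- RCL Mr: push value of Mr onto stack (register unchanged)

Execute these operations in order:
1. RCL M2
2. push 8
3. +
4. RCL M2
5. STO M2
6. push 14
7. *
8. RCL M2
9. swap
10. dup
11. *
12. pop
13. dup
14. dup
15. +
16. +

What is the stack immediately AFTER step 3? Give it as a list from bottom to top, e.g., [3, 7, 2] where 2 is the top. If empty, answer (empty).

After op 1 (RCL M2): stack=[0] mem=[0,0,0,0]
After op 2 (push 8): stack=[0,8] mem=[0,0,0,0]
After op 3 (+): stack=[8] mem=[0,0,0,0]

[8]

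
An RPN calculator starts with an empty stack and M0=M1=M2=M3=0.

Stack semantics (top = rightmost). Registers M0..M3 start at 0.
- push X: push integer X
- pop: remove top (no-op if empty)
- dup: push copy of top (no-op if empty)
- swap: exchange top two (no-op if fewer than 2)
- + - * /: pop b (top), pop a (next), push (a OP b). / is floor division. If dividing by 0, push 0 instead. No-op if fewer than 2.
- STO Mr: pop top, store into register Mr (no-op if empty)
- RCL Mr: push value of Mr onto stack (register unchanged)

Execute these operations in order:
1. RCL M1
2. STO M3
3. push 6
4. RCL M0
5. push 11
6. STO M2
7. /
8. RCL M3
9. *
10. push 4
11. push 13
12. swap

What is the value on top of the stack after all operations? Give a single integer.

After op 1 (RCL M1): stack=[0] mem=[0,0,0,0]
After op 2 (STO M3): stack=[empty] mem=[0,0,0,0]
After op 3 (push 6): stack=[6] mem=[0,0,0,0]
After op 4 (RCL M0): stack=[6,0] mem=[0,0,0,0]
After op 5 (push 11): stack=[6,0,11] mem=[0,0,0,0]
After op 6 (STO M2): stack=[6,0] mem=[0,0,11,0]
After op 7 (/): stack=[0] mem=[0,0,11,0]
After op 8 (RCL M3): stack=[0,0] mem=[0,0,11,0]
After op 9 (*): stack=[0] mem=[0,0,11,0]
After op 10 (push 4): stack=[0,4] mem=[0,0,11,0]
After op 11 (push 13): stack=[0,4,13] mem=[0,0,11,0]
After op 12 (swap): stack=[0,13,4] mem=[0,0,11,0]

Answer: 4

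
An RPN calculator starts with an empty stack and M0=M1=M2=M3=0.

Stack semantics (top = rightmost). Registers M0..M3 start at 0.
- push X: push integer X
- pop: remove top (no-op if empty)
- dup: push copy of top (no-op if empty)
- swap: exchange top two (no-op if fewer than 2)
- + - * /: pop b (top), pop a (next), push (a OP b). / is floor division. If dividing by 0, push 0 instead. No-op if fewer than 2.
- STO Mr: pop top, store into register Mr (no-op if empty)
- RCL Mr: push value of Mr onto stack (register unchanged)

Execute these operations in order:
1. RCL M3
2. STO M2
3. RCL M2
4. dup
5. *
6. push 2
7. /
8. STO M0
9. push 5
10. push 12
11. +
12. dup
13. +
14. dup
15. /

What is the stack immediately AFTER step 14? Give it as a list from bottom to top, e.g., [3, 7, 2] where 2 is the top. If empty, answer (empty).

After op 1 (RCL M3): stack=[0] mem=[0,0,0,0]
After op 2 (STO M2): stack=[empty] mem=[0,0,0,0]
After op 3 (RCL M2): stack=[0] mem=[0,0,0,0]
After op 4 (dup): stack=[0,0] mem=[0,0,0,0]
After op 5 (*): stack=[0] mem=[0,0,0,0]
After op 6 (push 2): stack=[0,2] mem=[0,0,0,0]
After op 7 (/): stack=[0] mem=[0,0,0,0]
After op 8 (STO M0): stack=[empty] mem=[0,0,0,0]
After op 9 (push 5): stack=[5] mem=[0,0,0,0]
After op 10 (push 12): stack=[5,12] mem=[0,0,0,0]
After op 11 (+): stack=[17] mem=[0,0,0,0]
After op 12 (dup): stack=[17,17] mem=[0,0,0,0]
After op 13 (+): stack=[34] mem=[0,0,0,0]
After op 14 (dup): stack=[34,34] mem=[0,0,0,0]

[34, 34]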